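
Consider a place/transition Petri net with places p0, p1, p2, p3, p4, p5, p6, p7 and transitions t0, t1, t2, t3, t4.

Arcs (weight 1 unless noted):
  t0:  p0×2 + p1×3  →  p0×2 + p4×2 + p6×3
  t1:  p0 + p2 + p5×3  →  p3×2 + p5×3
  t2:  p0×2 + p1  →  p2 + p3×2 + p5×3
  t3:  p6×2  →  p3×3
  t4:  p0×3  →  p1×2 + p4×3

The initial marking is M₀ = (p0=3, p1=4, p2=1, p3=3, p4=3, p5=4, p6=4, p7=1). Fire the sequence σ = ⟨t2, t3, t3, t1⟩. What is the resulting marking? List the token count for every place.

step 1: fire t2:  (p0=3, p1=4, p2=1, p3=3, p4=3, p5=4, p6=4, p7=1) → (p0=1, p1=3, p2=2, p3=5, p4=3, p5=7, p6=4, p7=1)
step 2: fire t3:  (p0=1, p1=3, p2=2, p3=5, p4=3, p5=7, p6=4, p7=1) → (p0=1, p1=3, p2=2, p3=8, p4=3, p5=7, p6=2, p7=1)
step 3: fire t3:  (p0=1, p1=3, p2=2, p3=8, p4=3, p5=7, p6=2, p7=1) → (p0=1, p1=3, p2=2, p3=11, p4=3, p5=7, p6=0, p7=1)
step 4: fire t1:  (p0=1, p1=3, p2=2, p3=11, p4=3, p5=7, p6=0, p7=1) → (p0=0, p1=3, p2=1, p3=13, p4=3, p5=7, p6=0, p7=1)

(p0=0, p1=3, p2=1, p3=13, p4=3, p5=7, p6=0, p7=1)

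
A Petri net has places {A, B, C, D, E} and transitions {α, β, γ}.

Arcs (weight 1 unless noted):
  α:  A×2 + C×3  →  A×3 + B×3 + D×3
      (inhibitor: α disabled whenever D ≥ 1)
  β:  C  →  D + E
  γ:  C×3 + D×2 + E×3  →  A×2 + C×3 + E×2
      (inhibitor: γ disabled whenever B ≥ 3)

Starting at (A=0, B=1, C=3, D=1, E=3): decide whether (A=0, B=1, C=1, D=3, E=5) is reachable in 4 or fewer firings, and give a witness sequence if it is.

YES — reachable via ⟨β, β⟩ (2 firings)

step 1: fire β:  (A=0, B=1, C=3, D=1, E=3) → (A=0, B=1, C=2, D=2, E=4)
step 2: fire β:  (A=0, B=1, C=2, D=2, E=4) → (A=0, B=1, C=1, D=3, E=5)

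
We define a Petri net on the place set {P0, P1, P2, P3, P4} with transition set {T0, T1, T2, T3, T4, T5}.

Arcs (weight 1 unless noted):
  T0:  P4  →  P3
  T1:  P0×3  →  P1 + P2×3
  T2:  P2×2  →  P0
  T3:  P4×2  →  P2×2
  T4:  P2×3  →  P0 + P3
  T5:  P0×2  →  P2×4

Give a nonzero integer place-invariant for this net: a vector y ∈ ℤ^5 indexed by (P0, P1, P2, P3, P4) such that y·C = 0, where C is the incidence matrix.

y = (P0:2, P1:3, P2:1, P3:1, P4:1)

Incidence matrix C (rows=places, cols=transitions):
       T0   T1   T2   T3   T4   T5
   P0   0   -3    1    0    1   -2
   P1   0    1    0    0    0    0
   P2   0    3   -2    2   -3    4
   P3   1    0    0    0    1    0
   P4  -1    0    0   -2    0    0

Candidate y = [2, 3, 1, 1, 1]; check y·C column-wise:
  col T0: 2·0 + 3·0 + 1·0 + 1·1 + 1·-1 = 0
  col T1: 2·-3 + 3·1 + 1·3 + 1·0 + 1·0 = 0
  col T2: 2·1 + 3·0 + 1·-2 + 1·0 + 1·0 = 0
  col T3: 2·0 + 3·0 + 1·2 + 1·0 + 1·-2 = 0
  col T4: 2·1 + 3·0 + 1·-3 + 1·1 + 1·0 = 0
  col T5: 2·-2 + 3·0 + 1·4 + 1·0 + 1·0 = 0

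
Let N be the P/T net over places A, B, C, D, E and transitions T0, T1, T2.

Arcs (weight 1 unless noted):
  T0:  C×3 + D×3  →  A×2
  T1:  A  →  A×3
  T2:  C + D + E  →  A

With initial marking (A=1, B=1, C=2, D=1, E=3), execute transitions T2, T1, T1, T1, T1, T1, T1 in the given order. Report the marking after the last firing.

(A=14, B=1, C=1, D=0, E=2)

step 1: fire T2:  (A=1, B=1, C=2, D=1, E=3) → (A=2, B=1, C=1, D=0, E=2)
step 2: fire T1:  (A=2, B=1, C=1, D=0, E=2) → (A=4, B=1, C=1, D=0, E=2)
step 3: fire T1:  (A=4, B=1, C=1, D=0, E=2) → (A=6, B=1, C=1, D=0, E=2)
step 4: fire T1:  (A=6, B=1, C=1, D=0, E=2) → (A=8, B=1, C=1, D=0, E=2)
step 5: fire T1:  (A=8, B=1, C=1, D=0, E=2) → (A=10, B=1, C=1, D=0, E=2)
step 6: fire T1:  (A=10, B=1, C=1, D=0, E=2) → (A=12, B=1, C=1, D=0, E=2)
step 7: fire T1:  (A=12, B=1, C=1, D=0, E=2) → (A=14, B=1, C=1, D=0, E=2)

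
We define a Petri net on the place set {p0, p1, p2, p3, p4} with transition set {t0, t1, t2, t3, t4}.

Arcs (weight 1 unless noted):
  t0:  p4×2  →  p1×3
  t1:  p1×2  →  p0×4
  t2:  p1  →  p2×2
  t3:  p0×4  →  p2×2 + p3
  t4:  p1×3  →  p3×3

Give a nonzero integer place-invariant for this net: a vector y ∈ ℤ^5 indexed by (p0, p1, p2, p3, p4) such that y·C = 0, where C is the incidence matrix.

y = (p0:1, p1:2, p2:1, p3:2, p4:3)

Incidence matrix C (rows=places, cols=transitions):
       t0   t1   t2   t3   t4
   p0   0    4    0   -4    0
   p1   3   -2   -1    0   -3
   p2   0    0    2    2    0
   p3   0    0    0    1    3
   p4  -2    0    0    0    0

Candidate y = [1, 2, 1, 2, 3]; check y·C column-wise:
  col t0: 1·0 + 2·3 + 1·0 + 2·0 + 3·-2 = 0
  col t1: 1·4 + 2·-2 + 1·0 + 2·0 + 3·0 = 0
  col t2: 1·0 + 2·-1 + 1·2 + 2·0 + 3·0 = 0
  col t3: 1·-4 + 2·0 + 1·2 + 2·1 + 3·0 = 0
  col t4: 1·0 + 2·-3 + 1·0 + 2·3 + 3·0 = 0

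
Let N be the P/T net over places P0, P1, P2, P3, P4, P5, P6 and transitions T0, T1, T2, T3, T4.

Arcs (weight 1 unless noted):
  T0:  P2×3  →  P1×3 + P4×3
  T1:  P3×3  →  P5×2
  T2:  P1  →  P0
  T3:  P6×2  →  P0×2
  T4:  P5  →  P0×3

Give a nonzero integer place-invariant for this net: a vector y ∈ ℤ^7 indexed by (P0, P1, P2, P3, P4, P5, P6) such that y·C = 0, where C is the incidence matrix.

Incidence matrix C (rows=places, cols=transitions):
       T0   T1   T2   T3   T4
   P0   0    0    1    2    3
   P1   3    0   -1    0    0
   P2  -3    0    0    0    0
   P3   0   -3    0    0    0
   P4   3    0    0    0    0
   P5   0    2    0    0   -1
   P6   0    0    0   -2    0

Candidate y = [0, 0, 1, 0, 1, 0, 0]; check y·C column-wise:
  col T0: 0·3 + 1·-3 + 1·3 = 0
  col T1: 1·0 + 0·-3 + 1·0 + 0·2 = 0
  col T2: 0·1 + 0·-1 + 1·0 + 1·0 = 0
  col T3: 0·2 + 1·0 + 1·0 + 0·-2 = 0
  col T4: 0·3 + 1·0 + 1·0 + 0·-1 = 0

y = (P0:0, P1:0, P2:1, P3:0, P4:1, P5:0, P6:0)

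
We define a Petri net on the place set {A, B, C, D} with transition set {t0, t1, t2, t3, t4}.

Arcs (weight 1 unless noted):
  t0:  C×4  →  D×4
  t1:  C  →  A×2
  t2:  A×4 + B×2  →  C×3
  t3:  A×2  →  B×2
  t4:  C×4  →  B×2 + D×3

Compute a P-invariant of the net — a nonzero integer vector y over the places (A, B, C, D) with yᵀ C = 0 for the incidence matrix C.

Incidence matrix C (rows=places, cols=transitions):
       t0   t1   t2   t3   t4
    A   0    2   -4   -2    0
    B   0    0   -2    2    2
    C  -4   -1    3    0   -4
    D   4    0    0    0    3

Candidate y = [1, 1, 2, 2]; check y·C column-wise:
  col t0: 1·0 + 1·0 + 2·-4 + 2·4 = 0
  col t1: 1·2 + 1·0 + 2·-1 + 2·0 = 0
  col t2: 1·-4 + 1·-2 + 2·3 + 2·0 = 0
  col t3: 1·-2 + 1·2 + 2·0 + 2·0 = 0
  col t4: 1·0 + 1·2 + 2·-4 + 2·3 = 0

y = (A:1, B:1, C:2, D:2)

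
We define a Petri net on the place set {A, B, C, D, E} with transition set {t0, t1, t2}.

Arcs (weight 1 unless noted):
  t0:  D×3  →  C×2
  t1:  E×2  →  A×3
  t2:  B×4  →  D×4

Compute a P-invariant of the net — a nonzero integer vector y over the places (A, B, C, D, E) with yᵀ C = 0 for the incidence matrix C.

y = (A:0, B:2, C:3, D:2, E:0)

Incidence matrix C (rows=places, cols=transitions):
       t0   t1   t2
    A   0    3    0
    B   0    0   -4
    C   2    0    0
    D  -3    0    4
    E   0   -2    0

Candidate y = [0, 2, 3, 2, 0]; check y·C column-wise:
  col t0: 2·0 + 3·2 + 2·-3 = 0
  col t1: 0·3 + 2·0 + 3·0 + 2·0 + 0·-2 = 0
  col t2: 2·-4 + 3·0 + 2·4 = 0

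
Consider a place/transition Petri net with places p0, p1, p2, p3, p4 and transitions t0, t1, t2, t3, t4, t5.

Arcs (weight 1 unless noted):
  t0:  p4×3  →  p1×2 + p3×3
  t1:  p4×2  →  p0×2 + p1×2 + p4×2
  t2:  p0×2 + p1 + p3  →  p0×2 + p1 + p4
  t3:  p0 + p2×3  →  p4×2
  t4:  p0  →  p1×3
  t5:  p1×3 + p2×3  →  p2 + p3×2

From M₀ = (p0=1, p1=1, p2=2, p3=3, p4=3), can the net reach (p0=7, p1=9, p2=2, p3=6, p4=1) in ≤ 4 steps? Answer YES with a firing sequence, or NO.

NO — not reachable within 4 firings

depth 0: 1 marking
depth 1: 4 markings reached so far
depth 2: 9 markings reached so far
depth 3: 18 markings reached so far
depth 4: 34 markings reached so far
target is not among the 34 markings reachable within 4 steps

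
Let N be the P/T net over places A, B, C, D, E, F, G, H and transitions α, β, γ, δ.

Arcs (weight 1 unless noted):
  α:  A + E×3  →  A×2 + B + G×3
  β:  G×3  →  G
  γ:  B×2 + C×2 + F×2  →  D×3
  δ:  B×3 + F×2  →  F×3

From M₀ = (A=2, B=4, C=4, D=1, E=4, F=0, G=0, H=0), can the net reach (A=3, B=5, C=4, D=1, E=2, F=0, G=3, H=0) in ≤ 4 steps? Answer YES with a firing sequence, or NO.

NO — not reachable within 4 firings

depth 0: 1 marking
depth 1: 2 markings reached so far
depth 2: 3 markings reached so far
depth 3: 3 markings reached so far
(frontier empty at depth 3; search complete)
target is not among the 3 markings reachable within 4 steps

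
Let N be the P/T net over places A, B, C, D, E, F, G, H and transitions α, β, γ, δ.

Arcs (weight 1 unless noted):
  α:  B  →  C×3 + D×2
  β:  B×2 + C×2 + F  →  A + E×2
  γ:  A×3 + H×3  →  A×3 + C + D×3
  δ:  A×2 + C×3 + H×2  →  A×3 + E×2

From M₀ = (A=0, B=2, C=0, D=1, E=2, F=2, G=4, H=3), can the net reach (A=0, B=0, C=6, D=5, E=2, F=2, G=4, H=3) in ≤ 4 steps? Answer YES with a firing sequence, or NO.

YES — reachable via ⟨α, α⟩ (2 firings)

step 1: fire α:  (A=0, B=2, C=0, D=1, E=2, F=2, G=4, H=3) → (A=0, B=1, C=3, D=3, E=2, F=2, G=4, H=3)
step 2: fire α:  (A=0, B=1, C=3, D=3, E=2, F=2, G=4, H=3) → (A=0, B=0, C=6, D=5, E=2, F=2, G=4, H=3)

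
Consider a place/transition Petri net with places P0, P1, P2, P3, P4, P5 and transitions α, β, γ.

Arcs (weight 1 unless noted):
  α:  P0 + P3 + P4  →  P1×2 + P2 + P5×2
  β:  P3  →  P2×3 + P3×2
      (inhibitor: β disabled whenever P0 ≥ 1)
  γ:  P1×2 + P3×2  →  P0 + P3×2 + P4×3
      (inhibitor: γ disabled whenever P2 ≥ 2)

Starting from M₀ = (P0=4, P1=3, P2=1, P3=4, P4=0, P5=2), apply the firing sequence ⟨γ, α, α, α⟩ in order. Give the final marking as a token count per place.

(P0=2, P1=7, P2=4, P3=1, P4=0, P5=8)

step 1: fire γ:  (P0=4, P1=3, P2=1, P3=4, P4=0, P5=2) → (P0=5, P1=1, P2=1, P3=4, P4=3, P5=2)
step 2: fire α:  (P0=5, P1=1, P2=1, P3=4, P4=3, P5=2) → (P0=4, P1=3, P2=2, P3=3, P4=2, P5=4)
step 3: fire α:  (P0=4, P1=3, P2=2, P3=3, P4=2, P5=4) → (P0=3, P1=5, P2=3, P3=2, P4=1, P5=6)
step 4: fire α:  (P0=3, P1=5, P2=3, P3=2, P4=1, P5=6) → (P0=2, P1=7, P2=4, P3=1, P4=0, P5=8)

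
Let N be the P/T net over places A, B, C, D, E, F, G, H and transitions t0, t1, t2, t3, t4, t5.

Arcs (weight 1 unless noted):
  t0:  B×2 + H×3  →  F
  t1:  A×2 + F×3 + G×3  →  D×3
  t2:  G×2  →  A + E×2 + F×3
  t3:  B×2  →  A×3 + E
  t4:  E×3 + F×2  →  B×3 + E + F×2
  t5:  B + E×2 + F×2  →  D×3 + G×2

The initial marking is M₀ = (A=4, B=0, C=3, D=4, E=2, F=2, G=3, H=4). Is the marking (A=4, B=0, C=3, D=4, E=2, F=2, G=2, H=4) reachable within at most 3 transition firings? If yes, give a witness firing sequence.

NO — not reachable within 3 firings

depth 0: 1 marking
depth 1: 2 markings reached so far
depth 2: 3 markings reached so far
depth 3: 6 markings reached so far
target is not among the 6 markings reachable within 3 steps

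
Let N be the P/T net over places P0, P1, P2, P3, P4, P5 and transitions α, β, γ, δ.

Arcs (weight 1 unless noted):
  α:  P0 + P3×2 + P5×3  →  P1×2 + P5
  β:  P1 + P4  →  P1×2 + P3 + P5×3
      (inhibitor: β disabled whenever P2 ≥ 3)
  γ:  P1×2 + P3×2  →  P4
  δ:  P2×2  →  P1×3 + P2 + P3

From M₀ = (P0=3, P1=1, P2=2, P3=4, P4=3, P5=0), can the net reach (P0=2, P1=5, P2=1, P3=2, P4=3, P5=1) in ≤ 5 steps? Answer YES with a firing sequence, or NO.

YES — reachable via ⟨β, α, γ, δ⟩ (4 firings)

step 1: fire β:  (P0=3, P1=1, P2=2, P3=4, P4=3, P5=0) → (P0=3, P1=2, P2=2, P3=5, P4=2, P5=3)
step 2: fire α:  (P0=3, P1=2, P2=2, P3=5, P4=2, P5=3) → (P0=2, P1=4, P2=2, P3=3, P4=2, P5=1)
step 3: fire γ:  (P0=2, P1=4, P2=2, P3=3, P4=2, P5=1) → (P0=2, P1=2, P2=2, P3=1, P4=3, P5=1)
step 4: fire δ:  (P0=2, P1=2, P2=2, P3=1, P4=3, P5=1) → (P0=2, P1=5, P2=1, P3=2, P4=3, P5=1)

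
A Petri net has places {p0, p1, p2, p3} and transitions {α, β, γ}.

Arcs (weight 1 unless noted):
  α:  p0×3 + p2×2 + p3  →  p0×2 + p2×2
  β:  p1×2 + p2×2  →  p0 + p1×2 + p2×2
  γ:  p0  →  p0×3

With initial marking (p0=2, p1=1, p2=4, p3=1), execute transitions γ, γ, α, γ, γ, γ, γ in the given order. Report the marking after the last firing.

step 1: fire γ:  (p0=2, p1=1, p2=4, p3=1) → (p0=4, p1=1, p2=4, p3=1)
step 2: fire γ:  (p0=4, p1=1, p2=4, p3=1) → (p0=6, p1=1, p2=4, p3=1)
step 3: fire α:  (p0=6, p1=1, p2=4, p3=1) → (p0=5, p1=1, p2=4, p3=0)
step 4: fire γ:  (p0=5, p1=1, p2=4, p3=0) → (p0=7, p1=1, p2=4, p3=0)
step 5: fire γ:  (p0=7, p1=1, p2=4, p3=0) → (p0=9, p1=1, p2=4, p3=0)
step 6: fire γ:  (p0=9, p1=1, p2=4, p3=0) → (p0=11, p1=1, p2=4, p3=0)
step 7: fire γ:  (p0=11, p1=1, p2=4, p3=0) → (p0=13, p1=1, p2=4, p3=0)

(p0=13, p1=1, p2=4, p3=0)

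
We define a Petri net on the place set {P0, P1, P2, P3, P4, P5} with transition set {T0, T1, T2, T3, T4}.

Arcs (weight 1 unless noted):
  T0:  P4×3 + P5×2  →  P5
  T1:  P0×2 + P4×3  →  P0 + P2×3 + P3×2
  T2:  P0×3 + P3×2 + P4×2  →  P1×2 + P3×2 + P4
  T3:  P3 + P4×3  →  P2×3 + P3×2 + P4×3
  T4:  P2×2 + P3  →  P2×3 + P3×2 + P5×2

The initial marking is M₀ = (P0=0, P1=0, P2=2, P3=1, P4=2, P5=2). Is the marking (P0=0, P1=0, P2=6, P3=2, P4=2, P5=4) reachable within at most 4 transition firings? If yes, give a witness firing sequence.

depth 0: 1 marking
depth 1: 2 markings reached so far
depth 2: 3 markings reached so far
depth 3: 4 markings reached so far
depth 4: 5 markings reached so far
target is not among the 5 markings reachable within 4 steps

NO — not reachable within 4 firings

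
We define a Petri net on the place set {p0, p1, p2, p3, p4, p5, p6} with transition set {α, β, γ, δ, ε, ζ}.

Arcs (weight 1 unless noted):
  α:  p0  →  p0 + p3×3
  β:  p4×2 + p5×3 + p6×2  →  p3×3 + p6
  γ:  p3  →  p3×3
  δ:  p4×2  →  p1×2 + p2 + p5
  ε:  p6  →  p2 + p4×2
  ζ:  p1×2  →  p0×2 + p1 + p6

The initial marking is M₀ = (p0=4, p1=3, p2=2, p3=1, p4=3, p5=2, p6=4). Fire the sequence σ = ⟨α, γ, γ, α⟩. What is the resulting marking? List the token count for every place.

step 1: fire α:  (p0=4, p1=3, p2=2, p3=1, p4=3, p5=2, p6=4) → (p0=4, p1=3, p2=2, p3=4, p4=3, p5=2, p6=4)
step 2: fire γ:  (p0=4, p1=3, p2=2, p3=4, p4=3, p5=2, p6=4) → (p0=4, p1=3, p2=2, p3=6, p4=3, p5=2, p6=4)
step 3: fire γ:  (p0=4, p1=3, p2=2, p3=6, p4=3, p5=2, p6=4) → (p0=4, p1=3, p2=2, p3=8, p4=3, p5=2, p6=4)
step 4: fire α:  (p0=4, p1=3, p2=2, p3=8, p4=3, p5=2, p6=4) → (p0=4, p1=3, p2=2, p3=11, p4=3, p5=2, p6=4)

(p0=4, p1=3, p2=2, p3=11, p4=3, p5=2, p6=4)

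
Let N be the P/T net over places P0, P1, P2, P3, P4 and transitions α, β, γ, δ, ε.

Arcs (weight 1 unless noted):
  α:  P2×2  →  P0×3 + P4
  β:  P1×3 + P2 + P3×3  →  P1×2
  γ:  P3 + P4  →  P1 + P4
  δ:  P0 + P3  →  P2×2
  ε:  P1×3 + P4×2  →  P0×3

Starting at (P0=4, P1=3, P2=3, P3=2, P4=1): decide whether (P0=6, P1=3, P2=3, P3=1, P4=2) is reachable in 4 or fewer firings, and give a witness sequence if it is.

step 1: fire α:  (P0=4, P1=3, P2=3, P3=2, P4=1) → (P0=7, P1=3, P2=1, P3=2, P4=2)
step 2: fire δ:  (P0=7, P1=3, P2=1, P3=2, P4=2) → (P0=6, P1=3, P2=3, P3=1, P4=2)

YES — reachable via ⟨α, δ⟩ (2 firings)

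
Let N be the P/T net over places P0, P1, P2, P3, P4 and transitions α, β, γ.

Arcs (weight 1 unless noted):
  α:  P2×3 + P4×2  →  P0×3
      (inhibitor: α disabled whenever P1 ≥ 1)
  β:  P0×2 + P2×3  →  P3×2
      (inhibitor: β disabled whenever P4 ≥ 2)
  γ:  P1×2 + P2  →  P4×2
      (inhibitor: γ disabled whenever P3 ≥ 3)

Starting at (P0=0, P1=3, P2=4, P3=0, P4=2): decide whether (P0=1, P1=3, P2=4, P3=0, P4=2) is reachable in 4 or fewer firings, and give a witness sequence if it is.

depth 0: 1 marking
depth 1: 2 markings reached so far
depth 2: 2 markings reached so far
(frontier empty at depth 2; search complete)
target is not among the 2 markings reachable within 4 steps

NO — not reachable within 4 firings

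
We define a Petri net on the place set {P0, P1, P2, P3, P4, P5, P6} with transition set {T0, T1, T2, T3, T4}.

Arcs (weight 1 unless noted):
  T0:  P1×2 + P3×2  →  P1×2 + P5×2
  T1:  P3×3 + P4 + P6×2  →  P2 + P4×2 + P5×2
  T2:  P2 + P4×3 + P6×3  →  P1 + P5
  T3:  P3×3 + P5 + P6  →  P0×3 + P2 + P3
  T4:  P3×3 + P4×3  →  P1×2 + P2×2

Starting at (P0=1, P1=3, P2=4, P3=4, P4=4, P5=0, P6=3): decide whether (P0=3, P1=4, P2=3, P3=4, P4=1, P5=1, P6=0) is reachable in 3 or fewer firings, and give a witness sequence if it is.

NO — not reachable within 3 firings

depth 0: 1 marking
depth 1: 5 markings reached so far
depth 2: 7 markings reached so far
depth 3: 8 markings reached so far
target is not among the 8 markings reachable within 3 steps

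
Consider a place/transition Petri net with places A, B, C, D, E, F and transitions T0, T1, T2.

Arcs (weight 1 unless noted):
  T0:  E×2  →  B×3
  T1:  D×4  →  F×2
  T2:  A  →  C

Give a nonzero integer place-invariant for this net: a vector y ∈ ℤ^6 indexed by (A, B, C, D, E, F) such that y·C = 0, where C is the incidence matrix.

y = (A:1, B:0, C:1, D:0, E:0, F:0)

Incidence matrix C (rows=places, cols=transitions):
       T0   T1   T2
    A   0    0   -1
    B   3    0    0
    C   0    0    1
    D   0   -4    0
    E  -2    0    0
    F   0    2    0

Candidate y = [1, 0, 1, 0, 0, 0]; check y·C column-wise:
  col T0: 1·0 + 0·3 + 1·0 + 0·-2 = 0
  col T1: 1·0 + 1·0 + 0·-4 + 0·2 = 0
  col T2: 1·-1 + 1·1 = 0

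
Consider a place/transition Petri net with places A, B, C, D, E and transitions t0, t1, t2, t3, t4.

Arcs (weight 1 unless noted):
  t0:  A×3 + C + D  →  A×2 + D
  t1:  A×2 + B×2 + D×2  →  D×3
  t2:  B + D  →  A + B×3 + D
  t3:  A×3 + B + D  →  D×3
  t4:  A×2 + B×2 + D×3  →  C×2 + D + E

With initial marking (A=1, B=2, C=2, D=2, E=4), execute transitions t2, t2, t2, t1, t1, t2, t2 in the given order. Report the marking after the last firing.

step 1: fire t2:  (A=1, B=2, C=2, D=2, E=4) → (A=2, B=4, C=2, D=2, E=4)
step 2: fire t2:  (A=2, B=4, C=2, D=2, E=4) → (A=3, B=6, C=2, D=2, E=4)
step 3: fire t2:  (A=3, B=6, C=2, D=2, E=4) → (A=4, B=8, C=2, D=2, E=4)
step 4: fire t1:  (A=4, B=8, C=2, D=2, E=4) → (A=2, B=6, C=2, D=3, E=4)
step 5: fire t1:  (A=2, B=6, C=2, D=3, E=4) → (A=0, B=4, C=2, D=4, E=4)
step 6: fire t2:  (A=0, B=4, C=2, D=4, E=4) → (A=1, B=6, C=2, D=4, E=4)
step 7: fire t2:  (A=1, B=6, C=2, D=4, E=4) → (A=2, B=8, C=2, D=4, E=4)

(A=2, B=8, C=2, D=4, E=4)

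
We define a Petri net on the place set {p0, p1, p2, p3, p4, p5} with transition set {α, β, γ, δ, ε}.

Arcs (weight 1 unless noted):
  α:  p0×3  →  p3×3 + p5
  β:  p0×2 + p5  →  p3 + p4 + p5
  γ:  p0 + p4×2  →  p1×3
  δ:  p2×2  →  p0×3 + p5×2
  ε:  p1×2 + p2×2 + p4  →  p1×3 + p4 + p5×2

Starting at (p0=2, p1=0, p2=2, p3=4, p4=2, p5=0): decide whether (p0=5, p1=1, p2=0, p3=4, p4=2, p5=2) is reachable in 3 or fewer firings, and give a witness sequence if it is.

depth 0: 1 marking
depth 1: 3 markings reached so far
depth 2: 6 markings reached so far
depth 3: 10 markings reached so far
target is not among the 10 markings reachable within 3 steps

NO — not reachable within 3 firings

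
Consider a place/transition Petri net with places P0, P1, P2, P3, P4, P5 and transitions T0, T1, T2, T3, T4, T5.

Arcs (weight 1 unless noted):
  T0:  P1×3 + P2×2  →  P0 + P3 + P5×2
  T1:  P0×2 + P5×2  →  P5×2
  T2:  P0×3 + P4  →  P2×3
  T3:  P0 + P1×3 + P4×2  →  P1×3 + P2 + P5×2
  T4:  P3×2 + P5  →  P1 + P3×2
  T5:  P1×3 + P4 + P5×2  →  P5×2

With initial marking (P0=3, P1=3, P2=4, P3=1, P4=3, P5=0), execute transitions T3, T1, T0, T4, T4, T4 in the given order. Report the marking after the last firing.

step 1: fire T3:  (P0=3, P1=3, P2=4, P3=1, P4=3, P5=0) → (P0=2, P1=3, P2=5, P3=1, P4=1, P5=2)
step 2: fire T1:  (P0=2, P1=3, P2=5, P3=1, P4=1, P5=2) → (P0=0, P1=3, P2=5, P3=1, P4=1, P5=2)
step 3: fire T0:  (P0=0, P1=3, P2=5, P3=1, P4=1, P5=2) → (P0=1, P1=0, P2=3, P3=2, P4=1, P5=4)
step 4: fire T4:  (P0=1, P1=0, P2=3, P3=2, P4=1, P5=4) → (P0=1, P1=1, P2=3, P3=2, P4=1, P5=3)
step 5: fire T4:  (P0=1, P1=1, P2=3, P3=2, P4=1, P5=3) → (P0=1, P1=2, P2=3, P3=2, P4=1, P5=2)
step 6: fire T4:  (P0=1, P1=2, P2=3, P3=2, P4=1, P5=2) → (P0=1, P1=3, P2=3, P3=2, P4=1, P5=1)

(P0=1, P1=3, P2=3, P3=2, P4=1, P5=1)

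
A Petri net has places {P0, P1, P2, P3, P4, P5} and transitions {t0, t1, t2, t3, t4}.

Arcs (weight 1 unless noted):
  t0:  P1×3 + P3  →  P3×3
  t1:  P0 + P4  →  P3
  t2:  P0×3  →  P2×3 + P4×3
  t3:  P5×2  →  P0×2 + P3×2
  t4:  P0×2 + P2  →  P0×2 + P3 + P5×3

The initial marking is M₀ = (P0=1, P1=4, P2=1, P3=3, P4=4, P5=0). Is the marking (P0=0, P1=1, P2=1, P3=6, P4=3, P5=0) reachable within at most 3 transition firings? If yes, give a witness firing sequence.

step 1: fire t0:  (P0=1, P1=4, P2=1, P3=3, P4=4, P5=0) → (P0=1, P1=1, P2=1, P3=5, P4=4, P5=0)
step 2: fire t1:  (P0=1, P1=1, P2=1, P3=5, P4=4, P5=0) → (P0=0, P1=1, P2=1, P3=6, P4=3, P5=0)

YES — reachable via ⟨t0, t1⟩ (2 firings)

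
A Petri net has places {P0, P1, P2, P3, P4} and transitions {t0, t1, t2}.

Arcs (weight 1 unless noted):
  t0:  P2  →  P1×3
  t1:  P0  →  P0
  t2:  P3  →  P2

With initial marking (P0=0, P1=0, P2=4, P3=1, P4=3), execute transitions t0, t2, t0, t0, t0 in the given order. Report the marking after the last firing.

step 1: fire t0:  (P0=0, P1=0, P2=4, P3=1, P4=3) → (P0=0, P1=3, P2=3, P3=1, P4=3)
step 2: fire t2:  (P0=0, P1=3, P2=3, P3=1, P4=3) → (P0=0, P1=3, P2=4, P3=0, P4=3)
step 3: fire t0:  (P0=0, P1=3, P2=4, P3=0, P4=3) → (P0=0, P1=6, P2=3, P3=0, P4=3)
step 4: fire t0:  (P0=0, P1=6, P2=3, P3=0, P4=3) → (P0=0, P1=9, P2=2, P3=0, P4=3)
step 5: fire t0:  (P0=0, P1=9, P2=2, P3=0, P4=3) → (P0=0, P1=12, P2=1, P3=0, P4=3)

(P0=0, P1=12, P2=1, P3=0, P4=3)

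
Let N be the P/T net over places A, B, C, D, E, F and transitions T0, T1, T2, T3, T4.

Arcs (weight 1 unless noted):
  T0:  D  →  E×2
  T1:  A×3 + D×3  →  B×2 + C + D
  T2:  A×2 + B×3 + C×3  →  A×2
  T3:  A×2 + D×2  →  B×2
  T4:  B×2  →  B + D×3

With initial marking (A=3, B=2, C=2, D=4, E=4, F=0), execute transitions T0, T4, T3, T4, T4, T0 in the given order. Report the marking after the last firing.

(A=1, B=1, C=2, D=9, E=8, F=0)

step 1: fire T0:  (A=3, B=2, C=2, D=4, E=4, F=0) → (A=3, B=2, C=2, D=3, E=6, F=0)
step 2: fire T4:  (A=3, B=2, C=2, D=3, E=6, F=0) → (A=3, B=1, C=2, D=6, E=6, F=0)
step 3: fire T3:  (A=3, B=1, C=2, D=6, E=6, F=0) → (A=1, B=3, C=2, D=4, E=6, F=0)
step 4: fire T4:  (A=1, B=3, C=2, D=4, E=6, F=0) → (A=1, B=2, C=2, D=7, E=6, F=0)
step 5: fire T4:  (A=1, B=2, C=2, D=7, E=6, F=0) → (A=1, B=1, C=2, D=10, E=6, F=0)
step 6: fire T0:  (A=1, B=1, C=2, D=10, E=6, F=0) → (A=1, B=1, C=2, D=9, E=8, F=0)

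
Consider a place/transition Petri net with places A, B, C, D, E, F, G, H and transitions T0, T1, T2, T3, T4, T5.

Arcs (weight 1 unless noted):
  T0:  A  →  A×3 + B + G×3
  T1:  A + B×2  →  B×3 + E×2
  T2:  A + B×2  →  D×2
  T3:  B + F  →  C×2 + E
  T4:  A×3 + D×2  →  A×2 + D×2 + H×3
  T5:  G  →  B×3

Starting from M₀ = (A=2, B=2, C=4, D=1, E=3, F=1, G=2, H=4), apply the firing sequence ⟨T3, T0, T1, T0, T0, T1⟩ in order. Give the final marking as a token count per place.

step 1: fire T3:  (A=2, B=2, C=4, D=1, E=3, F=1, G=2, H=4) → (A=2, B=1, C=6, D=1, E=4, F=0, G=2, H=4)
step 2: fire T0:  (A=2, B=1, C=6, D=1, E=4, F=0, G=2, H=4) → (A=4, B=2, C=6, D=1, E=4, F=0, G=5, H=4)
step 3: fire T1:  (A=4, B=2, C=6, D=1, E=4, F=0, G=5, H=4) → (A=3, B=3, C=6, D=1, E=6, F=0, G=5, H=4)
step 4: fire T0:  (A=3, B=3, C=6, D=1, E=6, F=0, G=5, H=4) → (A=5, B=4, C=6, D=1, E=6, F=0, G=8, H=4)
step 5: fire T0:  (A=5, B=4, C=6, D=1, E=6, F=0, G=8, H=4) → (A=7, B=5, C=6, D=1, E=6, F=0, G=11, H=4)
step 6: fire T1:  (A=7, B=5, C=6, D=1, E=6, F=0, G=11, H=4) → (A=6, B=6, C=6, D=1, E=8, F=0, G=11, H=4)

(A=6, B=6, C=6, D=1, E=8, F=0, G=11, H=4)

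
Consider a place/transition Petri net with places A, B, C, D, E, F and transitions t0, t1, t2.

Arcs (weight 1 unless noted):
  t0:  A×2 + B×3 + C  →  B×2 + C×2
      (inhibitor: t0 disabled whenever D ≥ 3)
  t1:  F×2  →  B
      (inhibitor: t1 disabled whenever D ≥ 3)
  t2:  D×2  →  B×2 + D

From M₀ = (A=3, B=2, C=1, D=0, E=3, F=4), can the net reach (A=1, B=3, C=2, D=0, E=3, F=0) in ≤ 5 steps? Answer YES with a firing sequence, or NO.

YES — reachable via ⟨t1, t0, t1⟩ (3 firings)

step 1: fire t1:  (A=3, B=2, C=1, D=0, E=3, F=4) → (A=3, B=3, C=1, D=0, E=3, F=2)
step 2: fire t0:  (A=3, B=3, C=1, D=0, E=3, F=2) → (A=1, B=2, C=2, D=0, E=3, F=2)
step 3: fire t1:  (A=1, B=2, C=2, D=0, E=3, F=2) → (A=1, B=3, C=2, D=0, E=3, F=0)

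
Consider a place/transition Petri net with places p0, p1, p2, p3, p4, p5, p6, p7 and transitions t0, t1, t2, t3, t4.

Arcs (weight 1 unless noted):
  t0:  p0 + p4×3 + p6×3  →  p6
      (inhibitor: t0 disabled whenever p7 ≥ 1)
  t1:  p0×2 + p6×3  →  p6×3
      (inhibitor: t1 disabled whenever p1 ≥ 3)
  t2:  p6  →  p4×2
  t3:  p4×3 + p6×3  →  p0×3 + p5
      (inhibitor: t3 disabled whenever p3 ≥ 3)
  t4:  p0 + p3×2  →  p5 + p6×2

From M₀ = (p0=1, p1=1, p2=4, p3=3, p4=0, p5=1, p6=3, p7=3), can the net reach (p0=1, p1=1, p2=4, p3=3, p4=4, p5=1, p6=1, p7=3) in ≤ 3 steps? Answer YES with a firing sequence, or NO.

step 1: fire t2:  (p0=1, p1=1, p2=4, p3=3, p4=0, p5=1, p6=3, p7=3) → (p0=1, p1=1, p2=4, p3=3, p4=2, p5=1, p6=2, p7=3)
step 2: fire t2:  (p0=1, p1=1, p2=4, p3=3, p4=2, p5=1, p6=2, p7=3) → (p0=1, p1=1, p2=4, p3=3, p4=4, p5=1, p6=1, p7=3)

YES — reachable via ⟨t2, t2⟩ (2 firings)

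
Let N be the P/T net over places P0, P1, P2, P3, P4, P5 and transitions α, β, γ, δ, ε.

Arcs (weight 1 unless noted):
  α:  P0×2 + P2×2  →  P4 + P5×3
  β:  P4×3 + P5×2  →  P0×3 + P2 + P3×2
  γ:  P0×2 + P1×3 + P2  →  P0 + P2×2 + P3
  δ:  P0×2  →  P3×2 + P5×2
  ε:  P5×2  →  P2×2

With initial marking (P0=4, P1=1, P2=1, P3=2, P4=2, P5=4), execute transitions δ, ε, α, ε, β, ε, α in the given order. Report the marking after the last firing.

(P0=1, P1=1, P2=4, P3=6, P4=1, P5=4)

step 1: fire δ:  (P0=4, P1=1, P2=1, P3=2, P4=2, P5=4) → (P0=2, P1=1, P2=1, P3=4, P4=2, P5=6)
step 2: fire ε:  (P0=2, P1=1, P2=1, P3=4, P4=2, P5=6) → (P0=2, P1=1, P2=3, P3=4, P4=2, P5=4)
step 3: fire α:  (P0=2, P1=1, P2=3, P3=4, P4=2, P5=4) → (P0=0, P1=1, P2=1, P3=4, P4=3, P5=7)
step 4: fire ε:  (P0=0, P1=1, P2=1, P3=4, P4=3, P5=7) → (P0=0, P1=1, P2=3, P3=4, P4=3, P5=5)
step 5: fire β:  (P0=0, P1=1, P2=3, P3=4, P4=3, P5=5) → (P0=3, P1=1, P2=4, P3=6, P4=0, P5=3)
step 6: fire ε:  (P0=3, P1=1, P2=4, P3=6, P4=0, P5=3) → (P0=3, P1=1, P2=6, P3=6, P4=0, P5=1)
step 7: fire α:  (P0=3, P1=1, P2=6, P3=6, P4=0, P5=1) → (P0=1, P1=1, P2=4, P3=6, P4=1, P5=4)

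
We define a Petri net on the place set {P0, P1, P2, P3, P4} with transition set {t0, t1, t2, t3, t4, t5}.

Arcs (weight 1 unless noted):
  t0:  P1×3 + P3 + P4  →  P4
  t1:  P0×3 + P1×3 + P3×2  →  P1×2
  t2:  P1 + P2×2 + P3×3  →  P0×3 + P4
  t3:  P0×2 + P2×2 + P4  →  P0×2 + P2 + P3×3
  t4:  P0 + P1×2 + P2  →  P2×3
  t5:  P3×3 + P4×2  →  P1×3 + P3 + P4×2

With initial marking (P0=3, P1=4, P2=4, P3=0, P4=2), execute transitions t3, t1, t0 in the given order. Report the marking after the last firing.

step 1: fire t3:  (P0=3, P1=4, P2=4, P3=0, P4=2) → (P0=3, P1=4, P2=3, P3=3, P4=1)
step 2: fire t1:  (P0=3, P1=4, P2=3, P3=3, P4=1) → (P0=0, P1=3, P2=3, P3=1, P4=1)
step 3: fire t0:  (P0=0, P1=3, P2=3, P3=1, P4=1) → (P0=0, P1=0, P2=3, P3=0, P4=1)

(P0=0, P1=0, P2=3, P3=0, P4=1)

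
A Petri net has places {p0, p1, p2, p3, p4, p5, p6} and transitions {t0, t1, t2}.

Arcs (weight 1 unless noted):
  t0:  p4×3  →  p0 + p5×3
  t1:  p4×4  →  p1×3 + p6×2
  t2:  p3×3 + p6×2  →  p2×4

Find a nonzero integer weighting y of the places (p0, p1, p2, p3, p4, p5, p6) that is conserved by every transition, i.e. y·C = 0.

Incidence matrix C (rows=places, cols=transitions):
       t0   t1   t2
   p0   1    0    0
   p1   0    3    0
   p2   0    0    4
   p3   0    0   -3
   p4  -3   -4    0
   p5   3    0    0
   p6   0    2   -2

Candidate y = [0, 0, 3, 4, 0, 0, 0]; check y·C column-wise:
  col t0: 0·1 + 3·0 + 4·0 + 0·-3 + 0·3 = 0
  col t1: 0·3 + 3·0 + 4·0 + 0·-4 + 0·2 = 0
  col t2: 3·4 + 4·-3 + 0·-2 = 0

y = (p0:0, p1:0, p2:3, p3:4, p4:0, p5:0, p6:0)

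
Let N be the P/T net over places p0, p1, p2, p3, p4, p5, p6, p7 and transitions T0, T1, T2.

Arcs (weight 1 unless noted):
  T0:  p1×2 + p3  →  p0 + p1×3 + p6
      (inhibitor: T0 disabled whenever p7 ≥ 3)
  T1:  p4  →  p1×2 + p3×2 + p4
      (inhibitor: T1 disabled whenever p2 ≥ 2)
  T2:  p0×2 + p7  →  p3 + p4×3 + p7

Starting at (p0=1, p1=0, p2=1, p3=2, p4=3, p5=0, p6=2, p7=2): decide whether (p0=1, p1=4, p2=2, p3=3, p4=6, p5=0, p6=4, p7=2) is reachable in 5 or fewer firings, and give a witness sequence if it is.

NO — not reachable within 5 firings

depth 0: 1 marking
depth 1: 2 markings reached so far
depth 2: 4 markings reached so far
depth 3: 8 markings reached so far
depth 4: 14 markings reached so far
depth 5: 22 markings reached so far
target is not among the 22 markings reachable within 5 steps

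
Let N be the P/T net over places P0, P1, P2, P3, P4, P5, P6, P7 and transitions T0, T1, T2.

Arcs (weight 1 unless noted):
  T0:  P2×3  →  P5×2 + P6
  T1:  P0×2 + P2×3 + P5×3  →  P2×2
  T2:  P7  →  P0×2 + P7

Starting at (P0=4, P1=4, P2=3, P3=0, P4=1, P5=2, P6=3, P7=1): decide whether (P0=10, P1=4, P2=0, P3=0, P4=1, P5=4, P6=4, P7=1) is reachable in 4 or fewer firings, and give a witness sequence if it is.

YES — reachable via ⟨T0, T2, T2, T2⟩ (4 firings)

step 1: fire T0:  (P0=4, P1=4, P2=3, P3=0, P4=1, P5=2, P6=3, P7=1) → (P0=4, P1=4, P2=0, P3=0, P4=1, P5=4, P6=4, P7=1)
step 2: fire T2:  (P0=4, P1=4, P2=0, P3=0, P4=1, P5=4, P6=4, P7=1) → (P0=6, P1=4, P2=0, P3=0, P4=1, P5=4, P6=4, P7=1)
step 3: fire T2:  (P0=6, P1=4, P2=0, P3=0, P4=1, P5=4, P6=4, P7=1) → (P0=8, P1=4, P2=0, P3=0, P4=1, P5=4, P6=4, P7=1)
step 4: fire T2:  (P0=8, P1=4, P2=0, P3=0, P4=1, P5=4, P6=4, P7=1) → (P0=10, P1=4, P2=0, P3=0, P4=1, P5=4, P6=4, P7=1)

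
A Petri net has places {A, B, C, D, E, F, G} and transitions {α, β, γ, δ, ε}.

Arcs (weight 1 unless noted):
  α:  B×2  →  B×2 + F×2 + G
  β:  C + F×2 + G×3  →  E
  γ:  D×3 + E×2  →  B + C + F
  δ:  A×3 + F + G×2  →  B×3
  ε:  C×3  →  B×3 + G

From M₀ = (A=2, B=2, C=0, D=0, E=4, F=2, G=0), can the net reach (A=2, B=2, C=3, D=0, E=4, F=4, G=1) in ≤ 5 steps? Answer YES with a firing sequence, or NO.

depth 0: 1 marking
depth 1: 2 markings reached so far
depth 2: 3 markings reached so far
depth 3: 4 markings reached so far
depth 4: 5 markings reached so far
depth 5: 6 markings reached so far
target is not among the 6 markings reachable within 5 steps

NO — not reachable within 5 firings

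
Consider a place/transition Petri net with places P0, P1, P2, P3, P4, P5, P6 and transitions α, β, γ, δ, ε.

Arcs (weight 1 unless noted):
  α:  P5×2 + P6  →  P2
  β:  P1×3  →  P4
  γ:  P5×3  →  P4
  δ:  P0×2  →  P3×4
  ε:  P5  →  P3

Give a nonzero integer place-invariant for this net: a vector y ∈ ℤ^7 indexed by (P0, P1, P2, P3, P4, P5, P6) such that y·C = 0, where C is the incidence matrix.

Incidence matrix C (rows=places, cols=transitions):
        α    β    γ    δ    ε
   P0   0    0    0   -2    0
   P1   0   -3    0    0    0
   P2   1    0    0    0    0
   P3   0    0    0    4    1
   P4   0    1    1    0    0
   P5  -2    0   -3    0   -1
   P6  -1    0    0    0    0

Candidate y = [2, 1, 2, 1, 3, 1, 0]; check y·C column-wise:
  col α: 2·0 + 1·0 + 2·1 + 1·0 + 3·0 + 1·-2 + 0·-1 = 0
  col β: 2·0 + 1·-3 + 2·0 + 1·0 + 3·1 + 1·0 = 0
  col γ: 2·0 + 1·0 + 2·0 + 1·0 + 3·1 + 1·-3 = 0
  col δ: 2·-2 + 1·0 + 2·0 + 1·4 + 3·0 + 1·0 = 0
  col ε: 2·0 + 1·0 + 2·0 + 1·1 + 3·0 + 1·-1 = 0

y = (P0:2, P1:1, P2:2, P3:1, P4:3, P5:1, P6:0)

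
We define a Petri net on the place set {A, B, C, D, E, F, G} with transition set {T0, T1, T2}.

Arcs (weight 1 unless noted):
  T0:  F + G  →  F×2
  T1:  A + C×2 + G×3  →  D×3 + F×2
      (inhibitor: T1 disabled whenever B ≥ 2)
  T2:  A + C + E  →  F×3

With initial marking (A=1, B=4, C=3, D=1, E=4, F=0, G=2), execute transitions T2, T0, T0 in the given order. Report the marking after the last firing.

step 1: fire T2:  (A=1, B=4, C=3, D=1, E=4, F=0, G=2) → (A=0, B=4, C=2, D=1, E=3, F=3, G=2)
step 2: fire T0:  (A=0, B=4, C=2, D=1, E=3, F=3, G=2) → (A=0, B=4, C=2, D=1, E=3, F=4, G=1)
step 3: fire T0:  (A=0, B=4, C=2, D=1, E=3, F=4, G=1) → (A=0, B=4, C=2, D=1, E=3, F=5, G=0)

(A=0, B=4, C=2, D=1, E=3, F=5, G=0)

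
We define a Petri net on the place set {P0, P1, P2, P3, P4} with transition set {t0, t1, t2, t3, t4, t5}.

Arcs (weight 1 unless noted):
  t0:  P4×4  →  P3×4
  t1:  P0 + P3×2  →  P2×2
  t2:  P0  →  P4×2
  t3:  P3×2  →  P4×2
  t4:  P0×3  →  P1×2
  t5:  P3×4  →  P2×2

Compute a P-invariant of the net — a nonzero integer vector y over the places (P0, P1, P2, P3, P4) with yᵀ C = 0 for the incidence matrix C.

y = (P0:2, P1:3, P2:2, P3:1, P4:1)

Incidence matrix C (rows=places, cols=transitions):
       t0   t1   t2   t3   t4   t5
   P0   0   -1   -1    0   -3    0
   P1   0    0    0    0    2    0
   P2   0    2    0    0    0    2
   P3   4   -2    0   -2    0   -4
   P4  -4    0    2    2    0    0

Candidate y = [2, 3, 2, 1, 1]; check y·C column-wise:
  col t0: 2·0 + 3·0 + 2·0 + 1·4 + 1·-4 = 0
  col t1: 2·-1 + 3·0 + 2·2 + 1·-2 + 1·0 = 0
  col t2: 2·-1 + 3·0 + 2·0 + 1·0 + 1·2 = 0
  col t3: 2·0 + 3·0 + 2·0 + 1·-2 + 1·2 = 0
  col t4: 2·-3 + 3·2 + 2·0 + 1·0 + 1·0 = 0
  col t5: 2·0 + 3·0 + 2·2 + 1·-4 + 1·0 = 0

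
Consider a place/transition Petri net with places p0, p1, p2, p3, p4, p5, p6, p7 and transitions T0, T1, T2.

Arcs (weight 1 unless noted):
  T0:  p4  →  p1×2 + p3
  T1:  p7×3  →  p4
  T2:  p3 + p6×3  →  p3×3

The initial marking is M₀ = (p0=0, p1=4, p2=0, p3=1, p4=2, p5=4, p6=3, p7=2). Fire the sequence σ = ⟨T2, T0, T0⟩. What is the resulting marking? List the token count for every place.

(p0=0, p1=8, p2=0, p3=5, p4=0, p5=4, p6=0, p7=2)

step 1: fire T2:  (p0=0, p1=4, p2=0, p3=1, p4=2, p5=4, p6=3, p7=2) → (p0=0, p1=4, p2=0, p3=3, p4=2, p5=4, p6=0, p7=2)
step 2: fire T0:  (p0=0, p1=4, p2=0, p3=3, p4=2, p5=4, p6=0, p7=2) → (p0=0, p1=6, p2=0, p3=4, p4=1, p5=4, p6=0, p7=2)
step 3: fire T0:  (p0=0, p1=6, p2=0, p3=4, p4=1, p5=4, p6=0, p7=2) → (p0=0, p1=8, p2=0, p3=5, p4=0, p5=4, p6=0, p7=2)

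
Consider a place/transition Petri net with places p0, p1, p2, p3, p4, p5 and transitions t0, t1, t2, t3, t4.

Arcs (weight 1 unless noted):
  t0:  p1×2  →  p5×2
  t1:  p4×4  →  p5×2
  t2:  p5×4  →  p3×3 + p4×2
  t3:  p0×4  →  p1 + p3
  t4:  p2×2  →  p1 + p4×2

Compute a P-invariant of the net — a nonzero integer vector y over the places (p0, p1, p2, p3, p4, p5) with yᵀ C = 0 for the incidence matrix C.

Incidence matrix C (rows=places, cols=transitions):
       t0   t1   t2   t3   t4
   p0   0    0    0   -4    0
   p1  -2    0    0    1    1
   p2   0    0    0    0   -2
   p3   0    0    3    1    0
   p4   0   -4    2    0    2
   p5   2    2   -4    0    0

Candidate y = [1, 2, 2, 2, 1, 2]; check y·C column-wise:
  col t0: 1·0 + 2·-2 + 2·0 + 2·0 + 1·0 + 2·2 = 0
  col t1: 1·0 + 2·0 + 2·0 + 2·0 + 1·-4 + 2·2 = 0
  col t2: 1·0 + 2·0 + 2·0 + 2·3 + 1·2 + 2·-4 = 0
  col t3: 1·-4 + 2·1 + 2·0 + 2·1 + 1·0 + 2·0 = 0
  col t4: 1·0 + 2·1 + 2·-2 + 2·0 + 1·2 + 2·0 = 0

y = (p0:1, p1:2, p2:2, p3:2, p4:1, p5:2)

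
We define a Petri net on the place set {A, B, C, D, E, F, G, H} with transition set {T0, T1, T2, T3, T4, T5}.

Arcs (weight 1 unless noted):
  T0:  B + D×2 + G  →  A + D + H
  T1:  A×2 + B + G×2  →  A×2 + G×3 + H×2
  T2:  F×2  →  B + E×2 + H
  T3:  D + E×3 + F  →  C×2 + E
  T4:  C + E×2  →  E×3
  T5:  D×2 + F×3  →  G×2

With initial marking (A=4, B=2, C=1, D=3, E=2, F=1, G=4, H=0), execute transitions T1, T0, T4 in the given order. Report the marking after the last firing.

(A=5, B=0, C=0, D=2, E=3, F=1, G=4, H=3)

step 1: fire T1:  (A=4, B=2, C=1, D=3, E=2, F=1, G=4, H=0) → (A=4, B=1, C=1, D=3, E=2, F=1, G=5, H=2)
step 2: fire T0:  (A=4, B=1, C=1, D=3, E=2, F=1, G=5, H=2) → (A=5, B=0, C=1, D=2, E=2, F=1, G=4, H=3)
step 3: fire T4:  (A=5, B=0, C=1, D=2, E=2, F=1, G=4, H=3) → (A=5, B=0, C=0, D=2, E=3, F=1, G=4, H=3)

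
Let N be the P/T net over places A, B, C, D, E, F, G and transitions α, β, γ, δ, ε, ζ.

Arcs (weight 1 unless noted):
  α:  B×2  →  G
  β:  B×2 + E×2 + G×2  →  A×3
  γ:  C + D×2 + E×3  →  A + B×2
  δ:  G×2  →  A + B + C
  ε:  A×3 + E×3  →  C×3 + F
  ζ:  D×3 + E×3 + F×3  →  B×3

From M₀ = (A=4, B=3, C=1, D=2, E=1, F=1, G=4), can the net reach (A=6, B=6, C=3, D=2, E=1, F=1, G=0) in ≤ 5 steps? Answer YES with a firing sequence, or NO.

NO — not reachable within 5 firings

depth 0: 1 marking
depth 1: 3 markings reached so far
depth 2: 5 markings reached so far
depth 3: 7 markings reached so far
depth 4: 8 markings reached so far
depth 5: 9 markings reached so far
target is not among the 9 markings reachable within 5 steps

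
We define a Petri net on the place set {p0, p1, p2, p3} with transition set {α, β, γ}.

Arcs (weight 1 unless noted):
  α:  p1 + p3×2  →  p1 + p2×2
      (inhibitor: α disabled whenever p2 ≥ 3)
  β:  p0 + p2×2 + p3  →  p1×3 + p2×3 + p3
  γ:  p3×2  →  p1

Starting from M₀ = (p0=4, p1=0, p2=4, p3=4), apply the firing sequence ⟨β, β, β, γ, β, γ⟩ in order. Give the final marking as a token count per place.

step 1: fire β:  (p0=4, p1=0, p2=4, p3=4) → (p0=3, p1=3, p2=5, p3=4)
step 2: fire β:  (p0=3, p1=3, p2=5, p3=4) → (p0=2, p1=6, p2=6, p3=4)
step 3: fire β:  (p0=2, p1=6, p2=6, p3=4) → (p0=1, p1=9, p2=7, p3=4)
step 4: fire γ:  (p0=1, p1=9, p2=7, p3=4) → (p0=1, p1=10, p2=7, p3=2)
step 5: fire β:  (p0=1, p1=10, p2=7, p3=2) → (p0=0, p1=13, p2=8, p3=2)
step 6: fire γ:  (p0=0, p1=13, p2=8, p3=2) → (p0=0, p1=14, p2=8, p3=0)

(p0=0, p1=14, p2=8, p3=0)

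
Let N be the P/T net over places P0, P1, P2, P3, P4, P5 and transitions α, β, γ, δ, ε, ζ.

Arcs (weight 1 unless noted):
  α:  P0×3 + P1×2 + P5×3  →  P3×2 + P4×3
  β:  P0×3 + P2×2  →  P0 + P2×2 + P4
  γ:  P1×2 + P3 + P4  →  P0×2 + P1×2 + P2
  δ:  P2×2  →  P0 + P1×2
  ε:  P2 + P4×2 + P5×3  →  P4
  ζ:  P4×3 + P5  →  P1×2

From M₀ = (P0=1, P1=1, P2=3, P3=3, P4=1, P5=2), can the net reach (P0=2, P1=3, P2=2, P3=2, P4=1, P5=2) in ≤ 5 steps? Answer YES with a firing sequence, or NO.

step 1: fire δ:  (P0=1, P1=1, P2=3, P3=3, P4=1, P5=2) → (P0=2, P1=3, P2=1, P3=3, P4=1, P5=2)
step 2: fire γ:  (P0=2, P1=3, P2=1, P3=3, P4=1, P5=2) → (P0=4, P1=3, P2=2, P3=2, P4=0, P5=2)
step 3: fire β:  (P0=4, P1=3, P2=2, P3=2, P4=0, P5=2) → (P0=2, P1=3, P2=2, P3=2, P4=1, P5=2)

YES — reachable via ⟨δ, γ, β⟩ (3 firings)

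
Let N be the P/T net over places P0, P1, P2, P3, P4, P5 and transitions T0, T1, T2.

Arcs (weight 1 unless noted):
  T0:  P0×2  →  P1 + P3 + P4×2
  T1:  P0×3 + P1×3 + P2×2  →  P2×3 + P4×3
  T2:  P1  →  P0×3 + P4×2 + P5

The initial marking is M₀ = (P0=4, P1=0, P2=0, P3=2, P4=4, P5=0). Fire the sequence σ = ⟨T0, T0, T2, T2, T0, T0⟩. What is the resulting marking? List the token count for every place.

step 1: fire T0:  (P0=4, P1=0, P2=0, P3=2, P4=4, P5=0) → (P0=2, P1=1, P2=0, P3=3, P4=6, P5=0)
step 2: fire T0:  (P0=2, P1=1, P2=0, P3=3, P4=6, P5=0) → (P0=0, P1=2, P2=0, P3=4, P4=8, P5=0)
step 3: fire T2:  (P0=0, P1=2, P2=0, P3=4, P4=8, P5=0) → (P0=3, P1=1, P2=0, P3=4, P4=10, P5=1)
step 4: fire T2:  (P0=3, P1=1, P2=0, P3=4, P4=10, P5=1) → (P0=6, P1=0, P2=0, P3=4, P4=12, P5=2)
step 5: fire T0:  (P0=6, P1=0, P2=0, P3=4, P4=12, P5=2) → (P0=4, P1=1, P2=0, P3=5, P4=14, P5=2)
step 6: fire T0:  (P0=4, P1=1, P2=0, P3=5, P4=14, P5=2) → (P0=2, P1=2, P2=0, P3=6, P4=16, P5=2)

(P0=2, P1=2, P2=0, P3=6, P4=16, P5=2)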